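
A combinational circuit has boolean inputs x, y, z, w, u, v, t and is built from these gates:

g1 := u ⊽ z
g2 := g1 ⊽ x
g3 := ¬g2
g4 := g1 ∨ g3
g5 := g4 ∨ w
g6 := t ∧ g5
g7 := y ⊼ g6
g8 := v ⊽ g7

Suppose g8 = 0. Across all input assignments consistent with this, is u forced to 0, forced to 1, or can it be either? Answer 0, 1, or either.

either

Both values of u occur among assignments with g8 = 0:
  u=0: x=0, y=0, z=0, w=0, u=0, v=0, t=0
  u=1: x=0, y=0, z=0, w=0, u=1, v=0, t=0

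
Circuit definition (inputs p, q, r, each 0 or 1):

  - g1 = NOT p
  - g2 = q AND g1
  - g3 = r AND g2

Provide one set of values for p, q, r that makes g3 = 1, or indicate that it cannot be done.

g3 = r AND g2 must be 1, so both r = 1 and g2 = 1.
g2 = q AND g1 must be 1, so both q = 1 and g1 = 1.
g1 = NOT p must be 1, so p = 0.
Check with p=0, q=1, r=1:
g1 = NOT p = NOT 0 = 1
g2 = q AND g1 = 1 AND 1 = 1
g3 = r AND g2 = 1 AND 1 = 1
So g3 = 1 as required.

p=0, q=1, r=1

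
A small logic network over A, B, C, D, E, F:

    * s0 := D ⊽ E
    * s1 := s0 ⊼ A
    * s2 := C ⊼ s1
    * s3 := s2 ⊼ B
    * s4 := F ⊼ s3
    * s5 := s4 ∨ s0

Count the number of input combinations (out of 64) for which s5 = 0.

18

s5 = s4 ∨ s0 must be 0, so both s4 = 0 and s0 = 0.
s4 = F ⊼ s3 must be 0, so both F = 1 and s3 = 1.
Enumerating the 64 input combinations, 18 give s5 = 0 and 46 give s5 = 1.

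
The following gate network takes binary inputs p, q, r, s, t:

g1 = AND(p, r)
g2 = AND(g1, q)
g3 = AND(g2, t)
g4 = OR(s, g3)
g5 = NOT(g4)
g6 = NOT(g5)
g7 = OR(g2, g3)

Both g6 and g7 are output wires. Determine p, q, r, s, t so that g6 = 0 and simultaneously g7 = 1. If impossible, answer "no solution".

Check with p=1, q=1, r=1, s=0, t=0:
g1 = AND(p, r) = AND(1, 1) = 1
g2 = AND(g1, q) = AND(1, 1) = 1
g3 = AND(g2, t) = AND(1, 0) = 0
g4 = OR(s, g3) = OR(0, 0) = 0
g5 = NOT(g4) = NOT 0 = 1
g6 = NOT(g5) = NOT 1 = 0
g7 = OR(g2, g3) = OR(1, 0) = 1
So g6 = 0 and g7 = 1.

p=1, q=1, r=1, s=0, t=0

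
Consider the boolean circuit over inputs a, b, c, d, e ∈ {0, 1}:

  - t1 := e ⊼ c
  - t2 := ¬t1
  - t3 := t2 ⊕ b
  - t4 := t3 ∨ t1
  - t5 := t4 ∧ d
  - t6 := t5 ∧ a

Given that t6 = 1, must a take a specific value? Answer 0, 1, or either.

1

t6 = t5 ∧ a must be 1, so both t5 = 1 and a = 1.
t5 = t4 ∧ d must be 1, so both t4 = 1 and d = 1.
t4 = t3 ∨ t1 must be 1, so at least one of t3, t1 is 1.
Every assignment with t6 = 1 has a = 1; there are 7 such assignment(s).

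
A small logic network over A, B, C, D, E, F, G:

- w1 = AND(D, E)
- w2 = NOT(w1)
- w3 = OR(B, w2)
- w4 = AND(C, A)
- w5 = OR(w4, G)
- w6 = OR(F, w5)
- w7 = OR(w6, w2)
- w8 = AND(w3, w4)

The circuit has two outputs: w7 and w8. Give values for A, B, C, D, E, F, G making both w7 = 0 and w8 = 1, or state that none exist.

no solution exists

Across all 128 input combinations, none give both w7 = 0 and w8 = 1.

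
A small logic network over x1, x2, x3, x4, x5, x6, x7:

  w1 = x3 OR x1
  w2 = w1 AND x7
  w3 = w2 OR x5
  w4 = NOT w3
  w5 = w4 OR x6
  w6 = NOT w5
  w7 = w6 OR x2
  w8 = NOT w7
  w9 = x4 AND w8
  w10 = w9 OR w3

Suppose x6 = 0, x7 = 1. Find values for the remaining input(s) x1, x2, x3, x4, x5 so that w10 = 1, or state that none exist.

Check with x6 = 0, x7 = 1 and x1=1, x2=1, x3=1, x4=0, x5=0:
w1 = x3 OR x1 = 1 OR 1 = 1
w2 = w1 AND x7 = 1 AND 1 = 1
w3 = w2 OR x5 = 1 OR 0 = 1
w4 = NOT w3 = NOT 1 = 0
w5 = w4 OR x6 = 0 OR 0 = 0
w6 = NOT w5 = NOT 0 = 1
w7 = w6 OR x2 = 1 OR 1 = 1
w8 = NOT w7 = NOT 1 = 0
w9 = x4 AND w8 = 0 AND 0 = 0
w10 = w9 OR w3 = 0 OR 1 = 1
So w10 = 1.

x1=1 x2=1 x3=1 x4=0 x5=0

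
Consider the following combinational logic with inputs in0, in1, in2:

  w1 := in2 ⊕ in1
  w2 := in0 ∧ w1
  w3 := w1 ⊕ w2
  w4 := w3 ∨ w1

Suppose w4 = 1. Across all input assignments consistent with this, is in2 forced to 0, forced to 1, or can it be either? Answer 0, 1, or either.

either

Both values of in2 occur among assignments with w4 = 1:
  in2=0: in0=0, in1=1, in2=0
  in2=1: in0=0, in1=0, in2=1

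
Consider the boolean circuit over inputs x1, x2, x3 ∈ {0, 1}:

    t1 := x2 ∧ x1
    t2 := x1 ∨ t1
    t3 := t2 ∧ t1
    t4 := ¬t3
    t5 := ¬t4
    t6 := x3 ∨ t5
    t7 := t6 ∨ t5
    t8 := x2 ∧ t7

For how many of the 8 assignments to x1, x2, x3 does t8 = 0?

t8 = x2 ∧ t7 must be 0, so at least one of x2, t7 is 0.
Satisfying assignments:
  x1=0, x2=0, x3=0
  x1=0, x2=0, x3=1
  x1=0, x2=1, x3=0
  x1=1, x2=0, x3=0
  x1=1, x2=0, x3=1

5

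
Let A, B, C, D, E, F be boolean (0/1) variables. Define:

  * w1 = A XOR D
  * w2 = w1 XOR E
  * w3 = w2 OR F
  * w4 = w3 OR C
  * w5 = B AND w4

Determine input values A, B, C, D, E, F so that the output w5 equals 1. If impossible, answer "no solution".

Check with A=0, B=1, C=1, D=0, E=0, F=0:
w1 = A XOR D = 0 XOR 0 = 0
w2 = w1 XOR E = 0 XOR 0 = 0
w3 = w2 OR F = 0 OR 0 = 0
w4 = w3 OR C = 0 OR 1 = 1
w5 = B AND w4 = 1 AND 1 = 1
So w5 = 1 as required.

A=0, B=1, C=1, D=0, E=0, F=0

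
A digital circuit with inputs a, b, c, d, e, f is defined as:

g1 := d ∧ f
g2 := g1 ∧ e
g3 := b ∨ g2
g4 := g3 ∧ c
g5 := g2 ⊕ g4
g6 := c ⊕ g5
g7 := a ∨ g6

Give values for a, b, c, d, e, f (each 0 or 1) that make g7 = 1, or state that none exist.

a=1 b=1 c=0 d=1 e=1 f=0

g7 = a ∨ g6 must be 1, so at least one of a, g6 is 1.
Check with a=1 b=1 c=0 d=1 e=1 f=0:
g1 = d ∧ f = 1 ∧ 0 = 0
g2 = g1 ∧ e = 0 ∧ 1 = 0
g3 = b ∨ g2 = 1 ∨ 0 = 1
g4 = g3 ∧ c = 1 ∧ 0 = 0
g5 = g2 ⊕ g4 = 0 ⊕ 0 = 0
g6 = c ⊕ g5 = 0 ⊕ 0 = 0
g7 = a ∨ g6 = 1 ∨ 0 = 1
So g7 = 1 as required.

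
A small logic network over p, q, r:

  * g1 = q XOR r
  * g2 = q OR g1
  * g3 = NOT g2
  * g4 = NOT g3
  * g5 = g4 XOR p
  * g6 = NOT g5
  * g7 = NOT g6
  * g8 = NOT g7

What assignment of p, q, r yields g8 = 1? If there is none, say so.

p=1 q=1 r=1

Check with p=1 q=1 r=1:
g1 = q XOR r = 1 XOR 1 = 0
g2 = q OR g1 = 1 OR 0 = 1
g3 = NOT g2 = NOT 1 = 0
g4 = NOT g3 = NOT 0 = 1
g5 = g4 XOR p = 1 XOR 1 = 0
g6 = NOT g5 = NOT 0 = 1
g7 = NOT g6 = NOT 1 = 0
g8 = NOT g7 = NOT 0 = 1
So g8 = 1 as required.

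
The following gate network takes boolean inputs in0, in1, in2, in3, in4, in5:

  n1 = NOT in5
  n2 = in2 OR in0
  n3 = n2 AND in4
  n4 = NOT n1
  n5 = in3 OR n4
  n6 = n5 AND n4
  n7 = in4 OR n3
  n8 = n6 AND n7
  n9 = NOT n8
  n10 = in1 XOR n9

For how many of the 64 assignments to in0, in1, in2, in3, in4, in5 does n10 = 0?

n10 = in1 XOR n9 must be 0, so in1 and n9 are equal.
Enumerating the 64 input combinations, 32 give n10 = 0 and 32 give n10 = 1.

32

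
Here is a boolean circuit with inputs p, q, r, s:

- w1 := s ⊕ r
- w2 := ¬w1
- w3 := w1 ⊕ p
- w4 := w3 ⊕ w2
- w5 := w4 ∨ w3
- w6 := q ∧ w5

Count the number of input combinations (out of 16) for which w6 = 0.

w6 = q ∧ w5 must be 0, so at least one of q, w5 is 0.
Enumerating the 16 input combinations, 10 give w6 = 0 and 6 give w6 = 1.

10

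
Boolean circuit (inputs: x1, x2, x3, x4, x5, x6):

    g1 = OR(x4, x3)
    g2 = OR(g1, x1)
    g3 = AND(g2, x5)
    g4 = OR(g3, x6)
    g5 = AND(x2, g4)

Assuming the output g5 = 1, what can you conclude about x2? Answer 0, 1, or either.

1

g5 = AND(x2, g4) must be 1, so both x2 = 1 and g4 = 1.
g4 = OR(g3, x6) must be 1, so at least one of g3, x6 is 1.
Every assignment with g5 = 1 has x2 = 1; there are 23 such assignment(s).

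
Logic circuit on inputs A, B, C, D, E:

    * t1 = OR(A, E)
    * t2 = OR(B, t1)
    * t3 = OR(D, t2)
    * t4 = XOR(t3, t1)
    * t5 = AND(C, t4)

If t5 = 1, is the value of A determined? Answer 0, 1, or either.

0

t5 = AND(C, t4) must be 1, so both C = 1 and t4 = 1.
t4 = XOR(t3, t1) must be 1, so t3 and t1 differ.
Every assignment with t5 = 1 has A = 0; there are 3 such assignment(s).
  A=0, B=0, C=1, D=1, E=0
  A=0, B=1, C=1, D=0, E=0
  A=0, B=1, C=1, D=1, E=0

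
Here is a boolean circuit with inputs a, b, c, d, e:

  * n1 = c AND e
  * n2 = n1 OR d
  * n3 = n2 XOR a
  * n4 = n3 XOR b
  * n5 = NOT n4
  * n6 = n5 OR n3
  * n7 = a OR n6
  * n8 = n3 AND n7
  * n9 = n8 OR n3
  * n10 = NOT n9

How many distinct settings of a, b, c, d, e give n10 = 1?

16

n10 = NOT n9 must be 1, so n9 = 0.
n9 = n8 OR n3 must be 0, so both n8 = 0 and n3 = 0.
n8 = n3 AND n7 must be 0, so at least one of n3, n7 is 0.
Enumerating the 32 input combinations, 16 give n10 = 1 and 16 give n10 = 0.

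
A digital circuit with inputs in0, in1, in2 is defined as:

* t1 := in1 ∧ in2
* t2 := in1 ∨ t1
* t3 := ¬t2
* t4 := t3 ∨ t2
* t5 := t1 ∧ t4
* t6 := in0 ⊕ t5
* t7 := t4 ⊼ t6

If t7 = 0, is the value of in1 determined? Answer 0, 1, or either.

Both values of in1 occur among assignments with t7 = 0:
  in1=0: in0=1, in1=0, in2=0
  in1=1: in0=0, in1=1, in2=1

either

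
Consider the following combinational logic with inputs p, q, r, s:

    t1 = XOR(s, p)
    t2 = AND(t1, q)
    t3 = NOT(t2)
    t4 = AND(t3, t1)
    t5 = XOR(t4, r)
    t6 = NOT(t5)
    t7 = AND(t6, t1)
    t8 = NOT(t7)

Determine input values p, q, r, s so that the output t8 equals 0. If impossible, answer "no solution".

Check with p=1, q=0, r=1, s=0:
t1 = XOR(s, p) = XOR(0, 1) = 1
t2 = AND(t1, q) = AND(1, 0) = 0
t3 = NOT(t2) = NOT 0 = 1
t4 = AND(t3, t1) = AND(1, 1) = 1
t5 = XOR(t4, r) = XOR(1, 1) = 0
t6 = NOT(t5) = NOT 0 = 1
t7 = AND(t6, t1) = AND(1, 1) = 1
t8 = NOT(t7) = NOT 1 = 0
So t8 = 0 as required.

p=1, q=0, r=1, s=0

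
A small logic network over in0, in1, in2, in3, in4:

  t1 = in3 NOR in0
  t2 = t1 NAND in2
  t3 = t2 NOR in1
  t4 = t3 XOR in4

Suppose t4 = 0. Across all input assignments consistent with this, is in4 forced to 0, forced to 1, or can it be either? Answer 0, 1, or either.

Both values of in4 occur among assignments with t4 = 0:
  in4=0: in0=0, in1=0, in2=0, in3=0, in4=0
  in4=1: in0=0, in1=0, in2=1, in3=0, in4=1

either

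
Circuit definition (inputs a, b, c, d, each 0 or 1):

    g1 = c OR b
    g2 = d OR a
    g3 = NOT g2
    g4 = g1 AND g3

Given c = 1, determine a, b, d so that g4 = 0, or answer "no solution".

Check with c = 1 and a=0, b=0, d=1:
g1 = c OR b = 1 OR 0 = 1
g2 = d OR a = 1 OR 0 = 1
g3 = NOT g2 = NOT 1 = 0
g4 = g1 AND g3 = 1 AND 0 = 0
So g4 = 0.

a=0, b=0, d=1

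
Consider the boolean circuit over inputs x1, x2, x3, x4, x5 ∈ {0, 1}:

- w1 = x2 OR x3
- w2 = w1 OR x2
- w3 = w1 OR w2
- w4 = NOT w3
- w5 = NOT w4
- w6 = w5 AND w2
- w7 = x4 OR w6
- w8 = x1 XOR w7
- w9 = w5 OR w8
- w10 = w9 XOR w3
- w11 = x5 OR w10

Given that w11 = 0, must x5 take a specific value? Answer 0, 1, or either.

w11 = x5 OR w10 must be 0, so both x5 = 0 and w10 = 0.
w10 = w9 XOR w3 must be 0, so w9 and w3 are equal.
Every assignment with w11 = 0 has x5 = 0; there are 14 such assignment(s).

0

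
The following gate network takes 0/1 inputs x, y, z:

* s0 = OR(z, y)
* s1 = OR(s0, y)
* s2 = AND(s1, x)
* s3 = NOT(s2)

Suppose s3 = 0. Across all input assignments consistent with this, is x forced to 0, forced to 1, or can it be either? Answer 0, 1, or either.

1

s3 = NOT(s2) must be 0, so s2 = 1.
s2 = AND(s1, x) must be 1, so both s1 = 1 and x = 1.
Every assignment with s3 = 0 has x = 1; there are 3 such assignment(s).
  x=1, y=0, z=1
  x=1, y=1, z=0
  x=1, y=1, z=1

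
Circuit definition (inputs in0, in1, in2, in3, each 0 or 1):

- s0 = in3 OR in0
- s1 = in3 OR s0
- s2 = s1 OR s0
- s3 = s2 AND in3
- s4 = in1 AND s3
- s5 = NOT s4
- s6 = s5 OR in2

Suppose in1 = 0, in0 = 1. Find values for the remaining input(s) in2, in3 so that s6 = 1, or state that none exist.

in2=1, in3=1

Check with in1 = 0, in0 = 1 and in2=1, in3=1:
s0 = in3 OR in0 = 1 OR 1 = 1
s1 = in3 OR s0 = 1 OR 1 = 1
s2 = s1 OR s0 = 1 OR 1 = 1
s3 = s2 AND in3 = 1 AND 1 = 1
s4 = in1 AND s3 = 0 AND 1 = 0
s5 = NOT s4 = NOT 0 = 1
s6 = s5 OR in2 = 1 OR 1 = 1
So s6 = 1.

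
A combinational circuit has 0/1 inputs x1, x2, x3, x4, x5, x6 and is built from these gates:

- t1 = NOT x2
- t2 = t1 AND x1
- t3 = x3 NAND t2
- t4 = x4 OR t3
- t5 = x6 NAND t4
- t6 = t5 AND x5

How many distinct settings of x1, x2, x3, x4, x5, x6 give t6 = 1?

t6 = t5 AND x5 must be 1, so both t5 = 1 and x5 = 1.
Enumerating the 64 input combinations, 17 give t6 = 1 and 47 give t6 = 0.

17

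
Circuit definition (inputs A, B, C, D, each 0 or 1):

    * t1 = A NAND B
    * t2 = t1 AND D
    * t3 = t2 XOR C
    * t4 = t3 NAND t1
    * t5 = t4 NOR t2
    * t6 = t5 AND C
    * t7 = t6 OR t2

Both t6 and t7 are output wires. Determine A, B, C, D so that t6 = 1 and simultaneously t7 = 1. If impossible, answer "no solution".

Check with A=0, B=1, C=1, D=0:
t1 = A NAND B = 0 NAND 1 = 1
t2 = t1 AND D = 1 AND 0 = 0
t3 = t2 XOR C = 0 XOR 1 = 1
t4 = t3 NAND t1 = 1 NAND 1 = 0
t5 = t4 NOR t2 = 0 NOR 0 = 1
t6 = t5 AND C = 1 AND 1 = 1
t7 = t6 OR t2 = 1 OR 0 = 1
So t6 = 1 and t7 = 1.

A=0, B=1, C=1, D=0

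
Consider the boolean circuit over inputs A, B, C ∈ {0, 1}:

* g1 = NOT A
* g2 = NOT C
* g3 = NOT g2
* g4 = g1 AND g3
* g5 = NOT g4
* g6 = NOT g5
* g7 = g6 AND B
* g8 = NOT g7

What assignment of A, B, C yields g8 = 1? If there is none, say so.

A=1 B=0 C=1

g8 = NOT g7 must be 1, so g7 = 0.
g7 = g6 AND B must be 0, so at least one of g6, B is 0.
Check with A=1 B=0 C=1:
g1 = NOT A = NOT 1 = 0
g2 = NOT C = NOT 1 = 0
g3 = NOT g2 = NOT 0 = 1
g4 = g1 AND g3 = 0 AND 1 = 0
g5 = NOT g4 = NOT 0 = 1
g6 = NOT g5 = NOT 1 = 0
g7 = g6 AND B = 0 AND 0 = 0
g8 = NOT g7 = NOT 0 = 1
So g8 = 1 as required.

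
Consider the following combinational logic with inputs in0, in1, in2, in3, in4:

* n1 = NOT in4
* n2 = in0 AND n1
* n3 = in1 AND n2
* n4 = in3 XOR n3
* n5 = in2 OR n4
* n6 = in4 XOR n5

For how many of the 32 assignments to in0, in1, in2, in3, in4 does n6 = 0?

16

n6 = in4 XOR n5 must be 0, so in4 and n5 are equal.
Enumerating the 32 input combinations, 16 give n6 = 0 and 16 give n6 = 1.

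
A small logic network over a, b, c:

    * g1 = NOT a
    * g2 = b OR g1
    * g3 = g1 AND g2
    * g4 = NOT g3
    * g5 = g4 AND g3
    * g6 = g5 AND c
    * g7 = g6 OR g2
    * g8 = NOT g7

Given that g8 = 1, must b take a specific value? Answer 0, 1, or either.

g8 = NOT g7 must be 1, so g7 = 0.
g7 = g6 OR g2 must be 0, so both g6 = 0 and g2 = 0.
g6 = g5 AND c must be 0, so at least one of g5, c is 0.
Every assignment with g8 = 1 has b = 0; there are 2 such assignment(s).
  a=1, b=0, c=0
  a=1, b=0, c=1

0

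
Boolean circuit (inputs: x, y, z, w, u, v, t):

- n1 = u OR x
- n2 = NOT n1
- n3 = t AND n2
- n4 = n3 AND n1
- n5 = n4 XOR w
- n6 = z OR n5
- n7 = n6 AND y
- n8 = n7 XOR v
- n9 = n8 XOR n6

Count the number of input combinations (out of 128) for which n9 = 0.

64

n9 = n8 XOR n6 must be 0, so n8 and n6 are equal.
Enumerating the 128 input combinations, 64 give n9 = 0 and 64 give n9 = 1.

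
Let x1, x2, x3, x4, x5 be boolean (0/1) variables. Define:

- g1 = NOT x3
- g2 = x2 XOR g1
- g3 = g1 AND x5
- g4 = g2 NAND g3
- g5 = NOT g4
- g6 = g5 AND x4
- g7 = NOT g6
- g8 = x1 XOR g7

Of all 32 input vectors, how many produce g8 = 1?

16

g8 = x1 XOR g7 must be 1, so x1 and g7 differ.
Enumerating the 32 input combinations, 16 give g8 = 1 and 16 give g8 = 0.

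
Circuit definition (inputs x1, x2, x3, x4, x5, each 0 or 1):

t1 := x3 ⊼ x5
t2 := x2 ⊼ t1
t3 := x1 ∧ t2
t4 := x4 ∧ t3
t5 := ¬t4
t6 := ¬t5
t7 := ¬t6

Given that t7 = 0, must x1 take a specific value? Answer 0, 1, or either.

t7 = ¬t6 must be 0, so t6 = 1.
t6 = ¬t5 must be 1, so t5 = 0.
Every assignment with t7 = 0 has x1 = 1; there are 5 such assignment(s).

1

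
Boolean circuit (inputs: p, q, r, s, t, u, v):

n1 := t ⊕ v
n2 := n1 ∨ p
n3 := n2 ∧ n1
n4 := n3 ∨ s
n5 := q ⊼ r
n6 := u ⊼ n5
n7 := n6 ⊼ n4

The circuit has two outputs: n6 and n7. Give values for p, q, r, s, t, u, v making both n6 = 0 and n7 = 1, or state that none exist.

p=0, q=1, r=0, s=1, t=0, u=1, v=0

Check with p=0, q=1, r=0, s=1, t=0, u=1, v=0:
n1 = t ⊕ v = 0 ⊕ 0 = 0
n2 = n1 ∨ p = 0 ∨ 0 = 0
n3 = n2 ∧ n1 = 0 ∧ 0 = 0
n4 = n3 ∨ s = 0 ∨ 1 = 1
n5 = q ⊼ r = 1 ⊼ 0 = 1
n6 = u ⊼ n5 = 1 ⊼ 1 = 0
n7 = n6 ⊼ n4 = 0 ⊼ 1 = 1
So n6 = 0 and n7 = 1.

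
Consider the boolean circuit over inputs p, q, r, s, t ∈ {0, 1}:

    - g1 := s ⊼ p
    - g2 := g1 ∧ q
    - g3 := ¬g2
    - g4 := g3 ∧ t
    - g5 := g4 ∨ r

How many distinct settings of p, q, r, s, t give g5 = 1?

21

g5 = g4 ∨ r must be 1, so at least one of g4, r is 1.
Enumerating the 32 input combinations, 21 give g5 = 1 and 11 give g5 = 0.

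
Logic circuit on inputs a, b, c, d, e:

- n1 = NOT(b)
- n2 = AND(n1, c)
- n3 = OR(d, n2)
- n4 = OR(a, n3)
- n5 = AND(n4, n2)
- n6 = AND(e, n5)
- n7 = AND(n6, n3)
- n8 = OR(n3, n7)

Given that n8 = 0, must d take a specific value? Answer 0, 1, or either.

0

n8 = OR(n3, n7) must be 0, so both n3 = 0 and n7 = 0.
n3 = OR(d, n2) must be 0, so both d = 0 and n2 = 0.
n7 = AND(n6, n3) must be 0, so at least one of n6, n3 is 0.
Every assignment with n8 = 0 has d = 0; there are 12 such assignment(s).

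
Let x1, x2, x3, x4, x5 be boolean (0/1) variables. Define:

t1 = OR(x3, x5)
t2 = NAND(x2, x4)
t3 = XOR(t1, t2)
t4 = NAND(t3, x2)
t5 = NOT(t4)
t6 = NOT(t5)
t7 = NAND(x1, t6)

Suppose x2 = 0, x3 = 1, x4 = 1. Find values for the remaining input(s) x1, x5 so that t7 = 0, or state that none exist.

x1=1 x5=0

Check with x2 = 0, x3 = 1, x4 = 1 and x1=1, x5=0:
t1 = OR(x3, x5) = OR(1, 0) = 1
t2 = NAND(x2, x4) = NAND(0, 1) = 1
t3 = XOR(t1, t2) = XOR(1, 1) = 0
t4 = NAND(t3, x2) = NAND(0, 0) = 1
t5 = NOT(t4) = NOT 1 = 0
t6 = NOT(t5) = NOT 0 = 1
t7 = NAND(x1, t6) = NAND(1, 1) = 0
So t7 = 0.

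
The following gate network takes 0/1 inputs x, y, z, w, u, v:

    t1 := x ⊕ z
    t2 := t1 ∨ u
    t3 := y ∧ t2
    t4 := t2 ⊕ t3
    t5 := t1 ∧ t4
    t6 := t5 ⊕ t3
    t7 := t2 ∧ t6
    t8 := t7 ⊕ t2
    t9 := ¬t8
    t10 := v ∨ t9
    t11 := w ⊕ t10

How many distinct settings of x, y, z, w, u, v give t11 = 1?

32

t11 = w ⊕ t10 must be 1, so w and t10 differ.
Enumerating the 64 input combinations, 32 give t11 = 1 and 32 give t11 = 0.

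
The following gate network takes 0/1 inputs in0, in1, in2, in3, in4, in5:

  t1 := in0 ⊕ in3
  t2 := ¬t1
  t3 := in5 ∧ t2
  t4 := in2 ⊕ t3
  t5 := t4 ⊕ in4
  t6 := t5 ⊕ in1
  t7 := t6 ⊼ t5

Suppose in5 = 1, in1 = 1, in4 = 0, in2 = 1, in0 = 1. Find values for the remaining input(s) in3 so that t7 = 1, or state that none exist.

in3=0

t7 = t6 ⊼ t5 must be 1, so at least one of t6, t5 is 0.
Check with in5 = 1, in1 = 1, in4 = 0, in2 = 1, in0 = 1 and in3=0:
t1 = in0 ⊕ in3 = 1 ⊕ 0 = 1
t2 = ¬t1 = ¬1 = 0
t3 = in5 ∧ t2 = 1 ∧ 0 = 0
t4 = in2 ⊕ t3 = 1 ⊕ 0 = 1
t5 = t4 ⊕ in4 = 1 ⊕ 0 = 1
t6 = t5 ⊕ in1 = 1 ⊕ 1 = 0
t7 = t6 ⊼ t5 = 0 ⊼ 1 = 1
So t7 = 1.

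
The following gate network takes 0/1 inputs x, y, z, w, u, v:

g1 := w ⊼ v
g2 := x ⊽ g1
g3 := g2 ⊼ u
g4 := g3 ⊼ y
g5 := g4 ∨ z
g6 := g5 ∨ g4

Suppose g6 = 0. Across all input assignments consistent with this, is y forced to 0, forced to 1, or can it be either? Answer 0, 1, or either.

1

g6 = g5 ∨ g4 must be 0, so both g5 = 0 and g4 = 0.
Every assignment with g6 = 0 has y = 1; there are 15 such assignment(s).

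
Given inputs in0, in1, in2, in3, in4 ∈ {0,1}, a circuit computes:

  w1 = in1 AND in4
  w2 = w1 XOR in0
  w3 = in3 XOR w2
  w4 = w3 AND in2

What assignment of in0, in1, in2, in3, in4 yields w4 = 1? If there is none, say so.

w4 = w3 AND in2 must be 1, so both w3 = 1 and in2 = 1.
Check with in0=0, in1=1, in2=1, in3=0, in4=1:
w1 = in1 AND in4 = 1 AND 1 = 1
w2 = w1 XOR in0 = 1 XOR 0 = 1
w3 = in3 XOR w2 = 0 XOR 1 = 1
w4 = w3 AND in2 = 1 AND 1 = 1
So w4 = 1 as required.

in0=0, in1=1, in2=1, in3=0, in4=1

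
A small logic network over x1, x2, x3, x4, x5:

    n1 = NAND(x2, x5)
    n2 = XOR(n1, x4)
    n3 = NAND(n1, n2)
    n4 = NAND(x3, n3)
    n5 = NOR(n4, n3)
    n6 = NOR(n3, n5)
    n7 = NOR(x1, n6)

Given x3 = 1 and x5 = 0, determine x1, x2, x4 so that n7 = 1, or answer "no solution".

x1=0, x2=0, x4=1

Check with x3 = 1 and x5 = 0 and x1=0, x2=0, x4=1:
n1 = NAND(x2, x5) = NAND(0, 0) = 1
n2 = XOR(n1, x4) = XOR(1, 1) = 0
n3 = NAND(n1, n2) = NAND(1, 0) = 1
n4 = NAND(x3, n3) = NAND(1, 1) = 0
n5 = NOR(n4, n3) = NOR(0, 1) = 0
n6 = NOR(n3, n5) = NOR(1, 0) = 0
n7 = NOR(x1, n6) = NOR(0, 0) = 1
So n7 = 1.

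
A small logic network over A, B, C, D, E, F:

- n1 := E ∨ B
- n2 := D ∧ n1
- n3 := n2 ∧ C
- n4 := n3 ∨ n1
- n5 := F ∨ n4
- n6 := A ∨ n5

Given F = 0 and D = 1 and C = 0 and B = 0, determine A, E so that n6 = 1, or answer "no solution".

n6 = A ∨ n5 must be 1, so at least one of A, n5 is 1.
Check with F = 0 and D = 1 and C = 0 and B = 0 and A=0, E=1:
n1 = E ∨ B = 1 ∨ 0 = 1
n2 = D ∧ n1 = 1 ∧ 1 = 1
n3 = n2 ∧ C = 1 ∧ 0 = 0
n4 = n3 ∨ n1 = 0 ∨ 1 = 1
n5 = F ∨ n4 = 0 ∨ 1 = 1
n6 = A ∨ n5 = 0 ∨ 1 = 1
So n6 = 1.

A=0, E=1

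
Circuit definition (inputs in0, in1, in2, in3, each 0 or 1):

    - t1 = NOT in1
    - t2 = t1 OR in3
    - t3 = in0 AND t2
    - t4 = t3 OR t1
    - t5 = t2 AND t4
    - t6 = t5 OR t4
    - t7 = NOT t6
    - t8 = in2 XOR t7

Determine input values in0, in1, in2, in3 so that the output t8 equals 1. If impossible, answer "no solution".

t8 = in2 XOR t7 must be 1, so in2 and t7 differ.
Check with in0=1, in1=0, in2=1, in3=0:
t1 = NOT in1 = NOT 0 = 1
t2 = t1 OR in3 = 1 OR 0 = 1
t3 = in0 AND t2 = 1 AND 1 = 1
t4 = t3 OR t1 = 1 OR 1 = 1
t5 = t2 AND t4 = 1 AND 1 = 1
t6 = t5 OR t4 = 1 OR 1 = 1
t7 = NOT t6 = NOT 1 = 0
t8 = in2 XOR t7 = 1 XOR 0 = 1
So t8 = 1 as required.

in0=1, in1=0, in2=1, in3=0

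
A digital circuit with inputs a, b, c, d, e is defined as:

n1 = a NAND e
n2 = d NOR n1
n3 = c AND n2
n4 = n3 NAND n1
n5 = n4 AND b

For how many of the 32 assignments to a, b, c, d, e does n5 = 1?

16

n5 = n4 AND b must be 1, so both n4 = 1 and b = 1.
n4 = n3 NAND n1 must be 1, so at least one of n3, n1 is 0.
Enumerating the 32 input combinations, 16 give n5 = 1 and 16 give n5 = 0.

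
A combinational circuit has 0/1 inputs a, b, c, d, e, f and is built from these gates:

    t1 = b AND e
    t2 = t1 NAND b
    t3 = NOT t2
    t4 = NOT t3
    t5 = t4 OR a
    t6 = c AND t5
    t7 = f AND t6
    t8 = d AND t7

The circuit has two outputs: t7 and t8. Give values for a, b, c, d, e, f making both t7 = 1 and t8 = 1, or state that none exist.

a=0 b=1 c=1 d=1 e=0 f=1

Check with a=0 b=1 c=1 d=1 e=0 f=1:
t1 = b AND e = 1 AND 0 = 0
t2 = t1 NAND b = 0 NAND 1 = 1
t3 = NOT t2 = NOT 1 = 0
t4 = NOT t3 = NOT 0 = 1
t5 = t4 OR a = 1 OR 0 = 1
t6 = c AND t5 = 1 AND 1 = 1
t7 = f AND t6 = 1 AND 1 = 1
t8 = d AND t7 = 1 AND 1 = 1
So t7 = 1 and t8 = 1.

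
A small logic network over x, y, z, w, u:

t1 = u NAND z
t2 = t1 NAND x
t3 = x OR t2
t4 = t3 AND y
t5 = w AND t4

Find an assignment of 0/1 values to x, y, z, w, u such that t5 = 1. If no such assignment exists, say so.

x=1, y=1, z=0, w=1, u=0

t5 = w AND t4 must be 1, so both w = 1 and t4 = 1.
Check with x=1, y=1, z=0, w=1, u=0:
t1 = u NAND z = 0 NAND 0 = 1
t2 = t1 NAND x = 1 NAND 1 = 0
t3 = x OR t2 = 1 OR 0 = 1
t4 = t3 AND y = 1 AND 1 = 1
t5 = w AND t4 = 1 AND 1 = 1
So t5 = 1 as required.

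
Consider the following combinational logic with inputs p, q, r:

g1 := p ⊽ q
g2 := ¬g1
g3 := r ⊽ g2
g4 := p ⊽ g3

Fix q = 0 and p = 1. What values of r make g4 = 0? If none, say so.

r=0

Check with q = 0 and p = 1 and r=0:
g1 = p ⊽ q = 1 ⊽ 0 = 0
g2 = ¬g1 = ¬0 = 1
g3 = r ⊽ g2 = 0 ⊽ 1 = 0
g4 = p ⊽ g3 = 1 ⊽ 0 = 0
So g4 = 0.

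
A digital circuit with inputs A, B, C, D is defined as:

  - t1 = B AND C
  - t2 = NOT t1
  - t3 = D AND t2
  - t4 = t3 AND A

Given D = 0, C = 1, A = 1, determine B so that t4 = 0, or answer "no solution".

B=0

Check with D = 0, C = 1, A = 1 and B=0:
t1 = B AND C = 0 AND 1 = 0
t2 = NOT t1 = NOT 0 = 1
t3 = D AND t2 = 0 AND 1 = 0
t4 = t3 AND A = 0 AND 1 = 0
So t4 = 0.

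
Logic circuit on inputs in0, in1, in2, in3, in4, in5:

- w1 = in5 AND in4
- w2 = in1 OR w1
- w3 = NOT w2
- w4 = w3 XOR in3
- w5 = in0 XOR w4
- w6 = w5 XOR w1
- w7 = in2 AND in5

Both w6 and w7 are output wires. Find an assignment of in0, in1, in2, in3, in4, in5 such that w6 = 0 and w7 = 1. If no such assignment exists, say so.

in0=1 in1=0 in2=1 in3=0 in4=0 in5=1

Check with in0=1 in1=0 in2=1 in3=0 in4=0 in5=1:
w1 = in5 AND in4 = 1 AND 0 = 0
w2 = in1 OR w1 = 0 OR 0 = 0
w3 = NOT w2 = NOT 0 = 1
w4 = w3 XOR in3 = 1 XOR 0 = 1
w5 = in0 XOR w4 = 1 XOR 1 = 0
w6 = w5 XOR w1 = 0 XOR 0 = 0
w7 = in2 AND in5 = 1 AND 1 = 1
So w6 = 0 and w7 = 1.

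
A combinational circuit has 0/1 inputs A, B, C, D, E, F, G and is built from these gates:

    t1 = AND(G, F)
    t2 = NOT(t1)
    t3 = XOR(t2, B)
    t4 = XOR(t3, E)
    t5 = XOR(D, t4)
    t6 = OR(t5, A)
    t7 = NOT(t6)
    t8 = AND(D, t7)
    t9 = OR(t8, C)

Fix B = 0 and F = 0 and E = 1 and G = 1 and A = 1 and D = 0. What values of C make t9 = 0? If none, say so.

Check with B = 0 and F = 0 and E = 1 and G = 1 and A = 1 and D = 0 and C=0:
t1 = AND(G, F) = AND(1, 0) = 0
t2 = NOT(t1) = NOT 0 = 1
t3 = XOR(t2, B) = XOR(1, 0) = 1
t4 = XOR(t3, E) = XOR(1, 1) = 0
t5 = XOR(D, t4) = XOR(0, 0) = 0
t6 = OR(t5, A) = OR(0, 1) = 1
t7 = NOT(t6) = NOT 1 = 0
t8 = AND(D, t7) = AND(0, 0) = 0
t9 = OR(t8, C) = OR(0, 0) = 0
So t9 = 0.

C=0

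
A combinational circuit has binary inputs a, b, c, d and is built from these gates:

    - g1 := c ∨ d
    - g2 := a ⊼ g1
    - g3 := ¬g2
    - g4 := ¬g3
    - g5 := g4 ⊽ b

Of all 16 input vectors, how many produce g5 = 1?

g5 = g4 ⊽ b must be 1, so both g4 = 0 and b = 0.
g4 = ¬g3 must be 0, so g3 = 1.
g3 = ¬g2 must be 1, so g2 = 0.
Enumerating the 16 input combinations, 3 give g5 = 1 and 13 give g5 = 0.

3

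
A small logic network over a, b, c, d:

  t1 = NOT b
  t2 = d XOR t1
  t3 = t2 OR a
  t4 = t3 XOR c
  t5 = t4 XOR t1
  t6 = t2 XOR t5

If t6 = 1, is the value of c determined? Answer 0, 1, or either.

either

Both values of c occur among assignments with t6 = 1:
  c=0: a=0, b=0, c=0, d=0
  c=1: a=0, b=1, c=1, d=0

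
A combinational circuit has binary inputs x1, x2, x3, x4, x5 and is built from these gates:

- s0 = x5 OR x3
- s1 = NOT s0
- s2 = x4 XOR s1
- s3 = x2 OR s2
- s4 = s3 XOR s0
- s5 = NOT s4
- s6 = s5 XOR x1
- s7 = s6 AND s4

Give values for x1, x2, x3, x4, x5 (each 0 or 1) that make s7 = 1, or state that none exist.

s7 = s6 AND s4 must be 1, so both s6 = 1 and s4 = 1.
s6 = s5 XOR x1 must be 1, so s5 and x1 differ.
s4 = s3 XOR s0 must be 1, so s3 and s0 differ.
Check with x1=1, x2=0, x3=1, x4=0, x5=0:
s0 = x5 OR x3 = 0 OR 1 = 1
s1 = NOT s0 = NOT 1 = 0
s2 = x4 XOR s1 = 0 XOR 0 = 0
s3 = x2 OR s2 = 0 OR 0 = 0
s4 = s3 XOR s0 = 0 XOR 1 = 1
s5 = NOT s4 = NOT 1 = 0
s6 = s5 XOR x1 = 0 XOR 1 = 1
s7 = s6 AND s4 = 1 AND 1 = 1
So s7 = 1 as required.

x1=1, x2=0, x3=1, x4=0, x5=0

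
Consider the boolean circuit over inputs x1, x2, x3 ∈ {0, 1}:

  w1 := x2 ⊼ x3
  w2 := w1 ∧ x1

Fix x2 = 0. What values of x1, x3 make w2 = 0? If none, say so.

Check with x2 = 0 and x1=0, x3=0:
w1 = x2 ⊼ x3 = 0 ⊼ 0 = 1
w2 = w1 ∧ x1 = 1 ∧ 0 = 0
So w2 = 0.

x1=0, x3=0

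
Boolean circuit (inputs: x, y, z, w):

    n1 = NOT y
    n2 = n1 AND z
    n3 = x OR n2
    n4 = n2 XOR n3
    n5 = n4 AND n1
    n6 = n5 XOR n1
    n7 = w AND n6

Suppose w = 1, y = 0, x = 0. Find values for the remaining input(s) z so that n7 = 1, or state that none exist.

z=0

Check with w = 1, y = 0, x = 0 and z=0:
n1 = NOT y = NOT 0 = 1
n2 = n1 AND z = 1 AND 0 = 0
n3 = x OR n2 = 0 OR 0 = 0
n4 = n2 XOR n3 = 0 XOR 0 = 0
n5 = n4 AND n1 = 0 AND 1 = 0
n6 = n5 XOR n1 = 0 XOR 1 = 1
n7 = w AND n6 = 1 AND 1 = 1
So n7 = 1.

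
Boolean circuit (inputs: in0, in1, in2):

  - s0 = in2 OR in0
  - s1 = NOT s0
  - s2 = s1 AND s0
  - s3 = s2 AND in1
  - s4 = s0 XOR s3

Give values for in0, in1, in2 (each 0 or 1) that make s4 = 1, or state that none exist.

s4 = s0 XOR s3 must be 1, so s0 and s3 differ.
Check with in0=1 in1=0 in2=0:
s0 = in2 OR in0 = 0 OR 1 = 1
s1 = NOT s0 = NOT 1 = 0
s2 = s1 AND s0 = 0 AND 1 = 0
s3 = s2 AND in1 = 0 AND 0 = 0
s4 = s0 XOR s3 = 1 XOR 0 = 1
So s4 = 1 as required.

in0=1 in1=0 in2=0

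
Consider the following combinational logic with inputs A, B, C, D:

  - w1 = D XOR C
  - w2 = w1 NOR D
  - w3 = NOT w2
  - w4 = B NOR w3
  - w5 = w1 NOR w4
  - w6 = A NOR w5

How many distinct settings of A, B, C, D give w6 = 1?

5

w6 = A NOR w5 must be 1, so both A = 0 and w5 = 0.
w5 = w1 NOR w4 must be 0, so at least one of w1, w4 is 1.
Satisfying assignments:
  A=0, B=0, C=0, D=0
  A=0, B=0, C=0, D=1
  A=0, B=0, C=1, D=0
  A=0, B=1, C=0, D=1
  A=0, B=1, C=1, D=0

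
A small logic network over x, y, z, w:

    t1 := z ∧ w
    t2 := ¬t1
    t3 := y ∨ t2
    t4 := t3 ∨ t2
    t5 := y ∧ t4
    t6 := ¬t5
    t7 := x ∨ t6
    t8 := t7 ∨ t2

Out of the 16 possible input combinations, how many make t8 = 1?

t8 = t7 ∨ t2 must be 1, so at least one of t7, t2 is 1.
Enumerating the 16 input combinations, 15 give t8 = 1 and 1 give t8 = 0.

15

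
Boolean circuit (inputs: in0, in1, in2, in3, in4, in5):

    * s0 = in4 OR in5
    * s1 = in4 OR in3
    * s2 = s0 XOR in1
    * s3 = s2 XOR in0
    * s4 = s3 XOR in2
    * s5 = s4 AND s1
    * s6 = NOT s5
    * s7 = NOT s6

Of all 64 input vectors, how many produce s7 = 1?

s7 = NOT s6 must be 1, so s6 = 0.
s6 = NOT s5 must be 0, so s5 = 1.
s5 = s4 AND s1 must be 1, so both s4 = 1 and s1 = 1.
Enumerating the 64 input combinations, 24 give s7 = 1 and 40 give s7 = 0.

24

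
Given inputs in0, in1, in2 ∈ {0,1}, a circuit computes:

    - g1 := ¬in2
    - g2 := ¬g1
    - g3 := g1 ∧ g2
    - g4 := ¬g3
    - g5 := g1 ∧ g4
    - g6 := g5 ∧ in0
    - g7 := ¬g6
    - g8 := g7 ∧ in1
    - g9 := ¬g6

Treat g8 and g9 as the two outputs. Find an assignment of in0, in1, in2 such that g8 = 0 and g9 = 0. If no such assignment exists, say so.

Check with in0=1, in1=0, in2=0:
g1 = ¬in2 = ¬0 = 1
g2 = ¬g1 = ¬1 = 0
g3 = g1 ∧ g2 = 1 ∧ 0 = 0
g4 = ¬g3 = ¬0 = 1
g5 = g1 ∧ g4 = 1 ∧ 1 = 1
g6 = g5 ∧ in0 = 1 ∧ 1 = 1
g7 = ¬g6 = ¬1 = 0
g8 = g7 ∧ in1 = 0 ∧ 0 = 0
g9 = ¬g6 = ¬1 = 0
So g8 = 0 and g9 = 0.

in0=1, in1=0, in2=0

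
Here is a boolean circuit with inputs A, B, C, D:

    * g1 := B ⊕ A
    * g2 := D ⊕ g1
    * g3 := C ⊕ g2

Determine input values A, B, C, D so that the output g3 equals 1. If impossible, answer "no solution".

A=1, B=0, C=1, D=1

Check with A=1, B=0, C=1, D=1:
g1 = B ⊕ A = 0 ⊕ 1 = 1
g2 = D ⊕ g1 = 1 ⊕ 1 = 0
g3 = C ⊕ g2 = 1 ⊕ 0 = 1
So g3 = 1 as required.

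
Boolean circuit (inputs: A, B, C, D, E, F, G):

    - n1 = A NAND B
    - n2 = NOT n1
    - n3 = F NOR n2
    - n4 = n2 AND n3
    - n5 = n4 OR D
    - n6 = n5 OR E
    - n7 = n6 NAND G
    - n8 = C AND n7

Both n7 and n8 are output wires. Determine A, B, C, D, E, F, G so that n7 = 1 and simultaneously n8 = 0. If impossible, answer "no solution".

Check with A=1 B=0 C=0 D=0 E=0 F=0 G=1:
n1 = A NAND B = 1 NAND 0 = 1
n2 = NOT n1 = NOT 1 = 0
n3 = F NOR n2 = 0 NOR 0 = 1
n4 = n2 AND n3 = 0 AND 1 = 0
n5 = n4 OR D = 0 OR 0 = 0
n6 = n5 OR E = 0 OR 0 = 0
n7 = n6 NAND G = 0 NAND 1 = 1
n8 = C AND n7 = 0 AND 1 = 0
So n7 = 1 and n8 = 0.

A=1 B=0 C=0 D=0 E=0 F=0 G=1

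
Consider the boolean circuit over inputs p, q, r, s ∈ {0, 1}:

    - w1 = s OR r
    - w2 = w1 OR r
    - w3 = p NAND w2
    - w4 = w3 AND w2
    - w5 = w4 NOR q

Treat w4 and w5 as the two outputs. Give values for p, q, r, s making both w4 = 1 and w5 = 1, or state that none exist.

no solution exists

Across all 16 input combinations, none give both w4 = 1 and w5 = 1.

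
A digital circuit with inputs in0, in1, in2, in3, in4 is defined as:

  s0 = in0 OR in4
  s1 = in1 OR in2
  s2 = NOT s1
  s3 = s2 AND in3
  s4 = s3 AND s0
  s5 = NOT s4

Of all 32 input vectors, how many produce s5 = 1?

29

s5 = NOT s4 must be 1, so s4 = 0.
s4 = s3 AND s0 must be 0, so at least one of s3, s0 is 0.
Enumerating the 32 input combinations, 29 give s5 = 1 and 3 give s5 = 0.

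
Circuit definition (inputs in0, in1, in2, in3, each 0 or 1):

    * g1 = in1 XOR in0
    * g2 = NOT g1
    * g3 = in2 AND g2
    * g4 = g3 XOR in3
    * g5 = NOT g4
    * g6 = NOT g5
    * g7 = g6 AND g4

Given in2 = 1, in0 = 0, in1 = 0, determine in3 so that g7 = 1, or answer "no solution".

in3=0

g7 = g6 AND g4 must be 1, so both g6 = 1 and g4 = 1.
Check with in2 = 1, in0 = 0, in1 = 0 and in3=0:
g1 = in1 XOR in0 = 0 XOR 0 = 0
g2 = NOT g1 = NOT 0 = 1
g3 = in2 AND g2 = 1 AND 1 = 1
g4 = g3 XOR in3 = 1 XOR 0 = 1
g5 = NOT g4 = NOT 1 = 0
g6 = NOT g5 = NOT 0 = 1
g7 = g6 AND g4 = 1 AND 1 = 1
So g7 = 1.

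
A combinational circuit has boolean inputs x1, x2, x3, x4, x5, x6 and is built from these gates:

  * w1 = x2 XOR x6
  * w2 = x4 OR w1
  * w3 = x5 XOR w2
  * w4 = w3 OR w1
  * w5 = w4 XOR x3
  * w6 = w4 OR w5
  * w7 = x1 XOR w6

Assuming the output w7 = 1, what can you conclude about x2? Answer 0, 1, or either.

either

Both values of x2 occur among assignments with w7 = 1:
  x2=0: x1=0, x2=0, x3=0, x4=0, x5=0, x6=1
  x2=1: x1=0, x2=1, x3=0, x4=0, x5=0, x6=0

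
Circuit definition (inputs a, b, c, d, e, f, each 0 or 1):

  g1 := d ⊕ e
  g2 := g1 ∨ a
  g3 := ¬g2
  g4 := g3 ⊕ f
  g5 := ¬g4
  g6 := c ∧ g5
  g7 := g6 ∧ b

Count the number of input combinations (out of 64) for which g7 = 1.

g7 = g6 ∧ b must be 1, so both g6 = 1 and b = 1.
g6 = c ∧ g5 must be 1, so both c = 1 and g5 = 1.
g5 = ¬g4 must be 1, so g4 = 0.
Enumerating the 64 input combinations, 8 give g7 = 1 and 56 give g7 = 0.

8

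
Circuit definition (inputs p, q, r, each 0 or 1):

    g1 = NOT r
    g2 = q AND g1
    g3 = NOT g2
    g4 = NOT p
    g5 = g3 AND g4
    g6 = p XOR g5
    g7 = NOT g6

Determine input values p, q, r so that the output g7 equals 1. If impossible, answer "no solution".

g7 = NOT g6 must be 1, so g6 = 0.
g6 = p XOR g5 must be 0, so p and g5 are equal.
Check with p=0, q=1, r=0:
g1 = NOT r = NOT 0 = 1
g2 = q AND g1 = 1 AND 1 = 1
g3 = NOT g2 = NOT 1 = 0
g4 = NOT p = NOT 0 = 1
g5 = g3 AND g4 = 0 AND 1 = 0
g6 = p XOR g5 = 0 XOR 0 = 0
g7 = NOT g6 = NOT 0 = 1
So g7 = 1 as required.

p=0, q=1, r=0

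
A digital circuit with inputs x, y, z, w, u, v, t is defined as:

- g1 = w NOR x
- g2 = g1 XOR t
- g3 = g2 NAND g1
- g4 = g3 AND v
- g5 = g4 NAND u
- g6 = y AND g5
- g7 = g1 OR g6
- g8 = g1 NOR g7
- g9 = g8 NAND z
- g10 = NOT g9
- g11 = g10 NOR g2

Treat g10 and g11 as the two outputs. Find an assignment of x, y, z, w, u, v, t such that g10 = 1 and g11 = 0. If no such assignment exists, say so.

x=1 y=0 z=1 w=1 u=0 v=1 t=0

Check with x=1 y=0 z=1 w=1 u=0 v=1 t=0:
g1 = w NOR x = 1 NOR 1 = 0
g2 = g1 XOR t = 0 XOR 0 = 0
g3 = g2 NAND g1 = 0 NAND 0 = 1
g4 = g3 AND v = 1 AND 1 = 1
g5 = g4 NAND u = 1 NAND 0 = 1
g6 = y AND g5 = 0 AND 1 = 0
g7 = g1 OR g6 = 0 OR 0 = 0
g8 = g1 NOR g7 = 0 NOR 0 = 1
g9 = g8 NAND z = 1 NAND 1 = 0
g10 = NOT g9 = NOT 0 = 1
g11 = g10 NOR g2 = 1 NOR 0 = 0
So g10 = 1 and g11 = 0.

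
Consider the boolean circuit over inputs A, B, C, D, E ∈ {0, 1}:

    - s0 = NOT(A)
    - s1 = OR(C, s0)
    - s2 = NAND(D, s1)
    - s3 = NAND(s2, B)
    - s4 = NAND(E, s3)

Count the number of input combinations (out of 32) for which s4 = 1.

s4 = NAND(E, s3) must be 1, so at least one of E, s3 is 0.
Enumerating the 32 input combinations, 21 give s4 = 1 and 11 give s4 = 0.

21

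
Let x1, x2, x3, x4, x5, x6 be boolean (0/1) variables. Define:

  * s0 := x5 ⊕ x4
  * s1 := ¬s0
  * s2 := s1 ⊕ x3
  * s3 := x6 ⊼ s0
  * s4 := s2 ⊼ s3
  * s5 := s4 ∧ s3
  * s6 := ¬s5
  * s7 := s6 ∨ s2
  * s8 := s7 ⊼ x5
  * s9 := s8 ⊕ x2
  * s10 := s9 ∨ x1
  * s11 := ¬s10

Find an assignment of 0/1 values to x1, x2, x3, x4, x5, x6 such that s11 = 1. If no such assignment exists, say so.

x1=0, x2=0, x3=1, x4=0, x5=1, x6=0

s11 = ¬s10 must be 1, so s10 = 0.
Check with x1=0, x2=0, x3=1, x4=0, x5=1, x6=0:
s0 = x5 ⊕ x4 = 1 ⊕ 0 = 1
s1 = ¬s0 = ¬1 = 0
s2 = s1 ⊕ x3 = 0 ⊕ 1 = 1
s3 = x6 ⊼ s0 = 0 ⊼ 1 = 1
s4 = s2 ⊼ s3 = 1 ⊼ 1 = 0
s5 = s4 ∧ s3 = 0 ∧ 1 = 0
s6 = ¬s5 = ¬0 = 1
s7 = s6 ∨ s2 = 1 ∨ 1 = 1
s8 = s7 ⊼ x5 = 1 ⊼ 1 = 0
s9 = s8 ⊕ x2 = 0 ⊕ 0 = 0
s10 = s9 ∨ x1 = 0 ∨ 0 = 0
s11 = ¬s10 = ¬0 = 1
So s11 = 1 as required.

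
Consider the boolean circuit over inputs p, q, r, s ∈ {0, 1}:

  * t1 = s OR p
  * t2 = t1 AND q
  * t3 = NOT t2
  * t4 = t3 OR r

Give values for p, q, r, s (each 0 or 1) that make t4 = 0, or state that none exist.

p=0, q=1, r=0, s=1

t4 = t3 OR r must be 0, so both t3 = 0 and r = 0.
t3 = NOT t2 must be 0, so t2 = 1.
Check with p=0, q=1, r=0, s=1:
t1 = s OR p = 1 OR 0 = 1
t2 = t1 AND q = 1 AND 1 = 1
t3 = NOT t2 = NOT 1 = 0
t4 = t3 OR r = 0 OR 0 = 0
So t4 = 0 as required.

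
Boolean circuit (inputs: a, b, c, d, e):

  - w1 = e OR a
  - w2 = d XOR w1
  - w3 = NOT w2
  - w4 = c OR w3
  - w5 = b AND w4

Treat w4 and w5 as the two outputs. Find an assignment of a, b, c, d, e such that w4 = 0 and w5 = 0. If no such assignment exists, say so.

Check with a=1, b=0, c=0, d=0, e=1:
w1 = e OR a = 1 OR 1 = 1
w2 = d XOR w1 = 0 XOR 1 = 1
w3 = NOT w2 = NOT 1 = 0
w4 = c OR w3 = 0 OR 0 = 0
w5 = b AND w4 = 0 AND 0 = 0
So w4 = 0 and w5 = 0.

a=1, b=0, c=0, d=0, e=1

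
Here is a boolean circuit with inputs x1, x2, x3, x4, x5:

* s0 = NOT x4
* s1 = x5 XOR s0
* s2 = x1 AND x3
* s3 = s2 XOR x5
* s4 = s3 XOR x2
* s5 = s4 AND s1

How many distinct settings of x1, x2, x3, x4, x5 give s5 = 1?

8

s5 = s4 AND s1 must be 1, so both s4 = 1 and s1 = 1.
Enumerating the 32 input combinations, 8 give s5 = 1 and 24 give s5 = 0.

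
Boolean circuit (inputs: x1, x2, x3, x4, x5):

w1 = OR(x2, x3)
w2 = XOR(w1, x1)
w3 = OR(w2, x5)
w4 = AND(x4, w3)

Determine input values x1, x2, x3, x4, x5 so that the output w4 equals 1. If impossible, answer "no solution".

Check with x1=0 x2=1 x3=0 x4=1 x5=0:
w1 = OR(x2, x3) = OR(1, 0) = 1
w2 = XOR(w1, x1) = XOR(1, 0) = 1
w3 = OR(w2, x5) = OR(1, 0) = 1
w4 = AND(x4, w3) = AND(1, 1) = 1
So w4 = 1 as required.

x1=0 x2=1 x3=0 x4=1 x5=0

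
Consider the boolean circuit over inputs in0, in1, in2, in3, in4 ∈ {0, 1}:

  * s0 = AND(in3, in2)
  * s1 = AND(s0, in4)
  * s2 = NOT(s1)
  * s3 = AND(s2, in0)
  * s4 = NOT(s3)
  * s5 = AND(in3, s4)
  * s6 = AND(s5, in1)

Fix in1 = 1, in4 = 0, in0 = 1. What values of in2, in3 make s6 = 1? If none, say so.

With in1 = 1, in4 = 0, in0 = 1 fixed, none of the 4 settings of in2, in3 give s6 = 1.
For example, with in2=0, in3=1:
s0 = AND(in3, in2) = AND(1, 0) = 0
s1 = AND(s0, in4) = AND(0, 0) = 0
s2 = NOT(s1) = NOT 0 = 1
s3 = AND(s2, in0) = AND(1, 1) = 1
s4 = NOT(s3) = NOT 1 = 0
s5 = AND(in3, s4) = AND(1, 0) = 0
s6 = AND(s5, in1) = AND(0, 1) = 0
giving s6 = 0 ≠ 1.

no solution exists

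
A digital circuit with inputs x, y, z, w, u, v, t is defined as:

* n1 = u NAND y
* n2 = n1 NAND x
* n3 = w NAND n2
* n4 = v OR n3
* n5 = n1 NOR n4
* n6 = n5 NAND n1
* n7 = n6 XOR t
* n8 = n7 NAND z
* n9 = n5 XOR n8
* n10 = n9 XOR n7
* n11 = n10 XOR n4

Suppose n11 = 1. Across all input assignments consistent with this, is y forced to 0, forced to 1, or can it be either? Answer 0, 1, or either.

either

Both values of y occur among assignments with n11 = 1:
  y=0: x=0, y=0, z=0, w=0, u=0, v=0, t=0
  y=1: x=0, y=1, z=0, w=0, u=0, v=0, t=0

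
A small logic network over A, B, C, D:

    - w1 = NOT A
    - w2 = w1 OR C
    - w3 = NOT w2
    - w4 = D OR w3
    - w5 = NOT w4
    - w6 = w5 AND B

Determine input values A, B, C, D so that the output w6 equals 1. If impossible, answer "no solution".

A=0, B=1, C=1, D=0

w6 = w5 AND B must be 1, so both w5 = 1 and B = 1.
w5 = NOT w4 must be 1, so w4 = 0.
w4 = D OR w3 must be 0, so both D = 0 and w3 = 0.
Check with A=0, B=1, C=1, D=0:
w1 = NOT A = NOT 0 = 1
w2 = w1 OR C = 1 OR 1 = 1
w3 = NOT w2 = NOT 1 = 0
w4 = D OR w3 = 0 OR 0 = 0
w5 = NOT w4 = NOT 0 = 1
w6 = w5 AND B = 1 AND 1 = 1
So w6 = 1 as required.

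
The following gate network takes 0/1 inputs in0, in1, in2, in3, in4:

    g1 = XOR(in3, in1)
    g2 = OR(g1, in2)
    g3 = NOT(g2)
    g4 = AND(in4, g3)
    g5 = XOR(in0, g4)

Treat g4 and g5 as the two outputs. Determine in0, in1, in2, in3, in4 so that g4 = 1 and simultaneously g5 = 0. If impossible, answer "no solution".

Check with in0=1 in1=0 in2=0 in3=0 in4=1:
g1 = XOR(in3, in1) = XOR(0, 0) = 0
g2 = OR(g1, in2) = OR(0, 0) = 0
g3 = NOT(g2) = NOT 0 = 1
g4 = AND(in4, g3) = AND(1, 1) = 1
g5 = XOR(in0, g4) = XOR(1, 1) = 0
So g4 = 1 and g5 = 0.

in0=1 in1=0 in2=0 in3=0 in4=1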